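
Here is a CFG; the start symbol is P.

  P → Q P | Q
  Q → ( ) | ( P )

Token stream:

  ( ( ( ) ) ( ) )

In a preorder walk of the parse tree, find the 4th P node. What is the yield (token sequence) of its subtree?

( )

[P [Q ( [P [Q ( [P [Q ( )]] )] [P [Q ( )]]] )]]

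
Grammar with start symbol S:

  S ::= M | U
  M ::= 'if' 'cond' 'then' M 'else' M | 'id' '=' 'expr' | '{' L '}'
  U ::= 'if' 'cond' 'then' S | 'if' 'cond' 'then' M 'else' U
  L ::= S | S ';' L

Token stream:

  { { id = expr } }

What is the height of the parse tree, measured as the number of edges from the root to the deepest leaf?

[S [M { [L [S [M { [L [S [M id = expr]]] }]]] }]]

8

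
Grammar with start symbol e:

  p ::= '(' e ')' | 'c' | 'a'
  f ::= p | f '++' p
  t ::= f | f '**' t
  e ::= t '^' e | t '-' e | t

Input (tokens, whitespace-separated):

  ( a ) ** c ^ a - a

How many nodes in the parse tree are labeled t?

[e [t [f [p ( [e [t [f [p a]]]] )]] ** [t [f [p c]]]] ^ [e [t [f [p a]]] - [e [t [f [p a]]]]]]

5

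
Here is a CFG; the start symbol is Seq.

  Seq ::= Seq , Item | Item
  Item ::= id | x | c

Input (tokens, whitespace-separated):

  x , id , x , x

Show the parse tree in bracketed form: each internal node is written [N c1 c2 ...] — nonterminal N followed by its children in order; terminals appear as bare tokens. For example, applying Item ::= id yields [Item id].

[Seq [Seq [Seq [Seq [Item x]] , [Item id]] , [Item x]] , [Item x]]

Seq
Seq , Item
Seq , Item , Item
Seq , Item , Item , Item
Item , Item , Item , Item
x , Item , Item , Item
x , id , Item , Item
x , id , x , Item
x , id , x , x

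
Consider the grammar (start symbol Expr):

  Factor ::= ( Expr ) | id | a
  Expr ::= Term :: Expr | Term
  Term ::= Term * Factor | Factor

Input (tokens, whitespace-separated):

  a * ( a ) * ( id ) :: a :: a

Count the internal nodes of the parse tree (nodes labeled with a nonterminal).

19

[Expr [Term [Term [Term [Factor a]] * [Factor ( [Expr [Term [Factor a]]] )]] * [Factor ( [Expr [Term [Factor id]]] )]] :: [Expr [Term [Factor a]] :: [Expr [Term [Factor a]]]]]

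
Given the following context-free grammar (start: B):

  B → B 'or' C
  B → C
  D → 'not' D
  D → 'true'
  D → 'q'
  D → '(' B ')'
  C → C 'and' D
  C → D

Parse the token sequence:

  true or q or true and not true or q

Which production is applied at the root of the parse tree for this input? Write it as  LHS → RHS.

B → B 'or' C

[B [B [B [B [C [D true]]] or [C [D q]]] or [C [C [D true]] and [D not [D true]]]] or [C [D q]]]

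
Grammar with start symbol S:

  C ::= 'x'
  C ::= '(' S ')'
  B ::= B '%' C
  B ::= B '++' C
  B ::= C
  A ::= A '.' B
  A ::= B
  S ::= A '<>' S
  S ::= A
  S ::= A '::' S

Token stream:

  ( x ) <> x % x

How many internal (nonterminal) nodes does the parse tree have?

[S [A [B [C ( [S [A [B [C x]]]] )]]] <> [S [A [B [B [C x]] % [C x]]]]]

14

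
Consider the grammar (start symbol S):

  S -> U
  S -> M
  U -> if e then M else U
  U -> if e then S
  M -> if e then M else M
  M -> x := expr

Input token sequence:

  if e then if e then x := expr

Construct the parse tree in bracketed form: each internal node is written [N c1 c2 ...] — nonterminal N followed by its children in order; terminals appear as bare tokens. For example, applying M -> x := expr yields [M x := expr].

S
U
if e then S
if e then U
if e then if e then S
if e then if e then M
if e then if e then x := expr

[S [U if e then [S [U if e then [S [M x := expr]]]]]]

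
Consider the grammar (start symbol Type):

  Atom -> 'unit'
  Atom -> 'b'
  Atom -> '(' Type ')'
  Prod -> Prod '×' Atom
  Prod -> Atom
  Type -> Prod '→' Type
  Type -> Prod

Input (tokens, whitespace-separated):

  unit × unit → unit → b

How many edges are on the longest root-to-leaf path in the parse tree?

[Type [Prod [Prod [Atom unit]] × [Atom unit]] → [Type [Prod [Atom unit]] → [Type [Prod [Atom b]]]]]

5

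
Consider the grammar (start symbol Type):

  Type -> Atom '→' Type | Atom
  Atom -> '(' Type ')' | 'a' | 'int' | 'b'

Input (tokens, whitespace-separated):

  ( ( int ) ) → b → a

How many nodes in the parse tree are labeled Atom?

5

[Type [Atom ( [Type [Atom ( [Type [Atom int]] )]] )] → [Type [Atom b] → [Type [Atom a]]]]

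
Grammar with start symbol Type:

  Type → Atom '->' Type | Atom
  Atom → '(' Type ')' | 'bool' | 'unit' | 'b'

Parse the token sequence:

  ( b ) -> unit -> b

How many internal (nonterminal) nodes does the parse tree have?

8

[Type [Atom ( [Type [Atom b]] )] -> [Type [Atom unit] -> [Type [Atom b]]]]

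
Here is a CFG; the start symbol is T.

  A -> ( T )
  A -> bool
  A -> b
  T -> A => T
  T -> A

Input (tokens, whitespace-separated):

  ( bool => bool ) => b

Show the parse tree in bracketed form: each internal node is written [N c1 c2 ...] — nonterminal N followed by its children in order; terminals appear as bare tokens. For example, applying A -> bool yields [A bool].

T
A => T
( T ) => T
( A => T ) => T
( bool => T ) => T
( bool => A ) => T
( bool => bool ) => T
( bool => bool ) => A
( bool => bool ) => b

[T [A ( [T [A bool] => [T [A bool]]] )] => [T [A b]]]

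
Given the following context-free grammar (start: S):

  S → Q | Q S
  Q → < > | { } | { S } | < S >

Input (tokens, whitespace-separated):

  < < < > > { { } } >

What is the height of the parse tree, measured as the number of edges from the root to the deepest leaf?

7

[S [Q < [S [Q < [S [Q < >]] >] [S [Q { [S [Q { }]] }]]] >]]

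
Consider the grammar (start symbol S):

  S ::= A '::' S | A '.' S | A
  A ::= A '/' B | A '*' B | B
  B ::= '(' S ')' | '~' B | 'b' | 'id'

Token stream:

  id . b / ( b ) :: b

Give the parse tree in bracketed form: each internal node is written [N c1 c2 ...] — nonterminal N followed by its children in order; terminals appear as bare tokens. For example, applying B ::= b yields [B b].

[S [A [B id]] . [S [A [A [B b]] / [B ( [S [A [B b]]] )]] :: [S [A [B b]]]]]

S
A . S
B . S
id . S
id . A :: S
id . A / B :: S
id . B / B :: S
id . b / B :: S
id . b / ( S ) :: S
id . b / ( A ) :: S
id . b / ( B ) :: S
id . b / ( b ) :: S
id . b / ( b ) :: A
id . b / ( b ) :: B
id . b / ( b ) :: b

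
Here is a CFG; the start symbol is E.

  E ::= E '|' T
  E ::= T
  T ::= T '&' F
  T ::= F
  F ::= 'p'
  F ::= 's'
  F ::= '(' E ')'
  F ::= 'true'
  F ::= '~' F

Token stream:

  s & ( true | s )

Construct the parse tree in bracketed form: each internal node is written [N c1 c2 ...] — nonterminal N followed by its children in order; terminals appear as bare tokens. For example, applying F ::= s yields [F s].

[E [T [T [F s]] & [F ( [E [E [T [F true]]] | [T [F s]]] )]]]

E
T
T & F
F & F
s & F
s & ( E )
s & ( E | T )
s & ( T | T )
s & ( F | T )
s & ( true | T )
s & ( true | F )
s & ( true | s )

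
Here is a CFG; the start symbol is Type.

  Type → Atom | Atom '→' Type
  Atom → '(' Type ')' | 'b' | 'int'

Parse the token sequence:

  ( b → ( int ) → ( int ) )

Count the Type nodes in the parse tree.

6

[Type [Atom ( [Type [Atom b] → [Type [Atom ( [Type [Atom int]] )] → [Type [Atom ( [Type [Atom int]] )]]]] )]]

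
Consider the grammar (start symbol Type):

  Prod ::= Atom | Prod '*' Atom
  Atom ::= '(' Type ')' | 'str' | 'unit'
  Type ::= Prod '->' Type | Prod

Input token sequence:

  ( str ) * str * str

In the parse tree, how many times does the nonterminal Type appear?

[Type [Prod [Prod [Prod [Atom ( [Type [Prod [Atom str]]] )]] * [Atom str]] * [Atom str]]]

2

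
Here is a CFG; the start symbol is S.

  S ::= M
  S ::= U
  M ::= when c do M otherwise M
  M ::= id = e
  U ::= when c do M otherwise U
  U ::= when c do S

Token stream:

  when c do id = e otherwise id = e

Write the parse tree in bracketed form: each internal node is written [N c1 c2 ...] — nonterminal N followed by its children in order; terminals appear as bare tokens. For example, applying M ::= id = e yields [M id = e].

S
M
when c do M otherwise M
when c do id = e otherwise M
when c do id = e otherwise id = e

[S [M when c do [M id = e] otherwise [M id = e]]]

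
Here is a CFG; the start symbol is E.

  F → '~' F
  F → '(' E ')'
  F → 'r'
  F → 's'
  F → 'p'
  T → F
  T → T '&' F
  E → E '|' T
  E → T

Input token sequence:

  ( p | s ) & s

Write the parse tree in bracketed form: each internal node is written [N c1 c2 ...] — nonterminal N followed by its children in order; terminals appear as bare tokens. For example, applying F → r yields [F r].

E
T
T & F
F & F
( E ) & F
( E | T ) & F
( T | T ) & F
( F | T ) & F
( p | T ) & F
( p | F ) & F
( p | s ) & F
( p | s ) & s

[E [T [T [F ( [E [E [T [F p]]] | [T [F s]]] )]] & [F s]]]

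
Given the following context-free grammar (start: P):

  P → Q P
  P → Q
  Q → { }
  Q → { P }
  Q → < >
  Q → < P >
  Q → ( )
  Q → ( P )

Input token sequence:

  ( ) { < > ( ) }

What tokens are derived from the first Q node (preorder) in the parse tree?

( )

[P [Q ( )] [P [Q { [P [Q < >] [P [Q ( )]]] }]]]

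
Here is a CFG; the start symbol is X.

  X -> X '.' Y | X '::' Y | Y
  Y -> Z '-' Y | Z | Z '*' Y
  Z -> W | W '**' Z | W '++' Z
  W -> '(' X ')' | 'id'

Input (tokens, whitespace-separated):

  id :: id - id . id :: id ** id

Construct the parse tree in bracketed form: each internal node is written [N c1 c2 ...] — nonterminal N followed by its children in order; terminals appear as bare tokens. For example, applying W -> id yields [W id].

X
X :: Y
X . Y :: Y
X :: Y . Y :: Y
Y :: Y . Y :: Y
Z :: Y . Y :: Y
W :: Y . Y :: Y
id :: Y . Y :: Y
id :: Z - Y . Y :: Y
id :: W - Y . Y :: Y
id :: id - Y . Y :: Y
id :: id - Z . Y :: Y
id :: id - W . Y :: Y
id :: id - id . Y :: Y
id :: id - id . Z :: Y
id :: id - id . W :: Y
id :: id - id . id :: Y
id :: id - id . id :: Z
id :: id - id . id :: W ** Z
id :: id - id . id :: id ** Z
id :: id - id . id :: id ** W
id :: id - id . id :: id ** id

[X [X [X [X [Y [Z [W id]]]] :: [Y [Z [W id]] - [Y [Z [W id]]]]] . [Y [Z [W id]]]] :: [Y [Z [W id] ** [Z [W id]]]]]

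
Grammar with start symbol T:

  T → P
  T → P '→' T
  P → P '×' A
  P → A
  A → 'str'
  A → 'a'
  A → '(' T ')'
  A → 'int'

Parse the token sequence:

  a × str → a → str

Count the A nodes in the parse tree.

4

[T [P [P [A a]] × [A str]] → [T [P [A a]] → [T [P [A str]]]]]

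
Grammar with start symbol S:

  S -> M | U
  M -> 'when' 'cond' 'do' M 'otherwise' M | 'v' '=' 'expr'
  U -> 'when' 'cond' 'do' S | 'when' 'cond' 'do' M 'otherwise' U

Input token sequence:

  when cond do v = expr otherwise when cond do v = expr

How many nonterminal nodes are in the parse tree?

[S [U when cond do [M v = expr] otherwise [U when cond do [S [M v = expr]]]]]

6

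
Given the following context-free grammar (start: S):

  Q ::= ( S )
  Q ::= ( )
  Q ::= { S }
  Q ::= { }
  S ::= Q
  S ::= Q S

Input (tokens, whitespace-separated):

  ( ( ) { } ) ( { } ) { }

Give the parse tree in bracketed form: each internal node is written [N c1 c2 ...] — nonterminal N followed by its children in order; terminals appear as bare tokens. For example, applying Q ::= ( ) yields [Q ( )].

[S [Q ( [S [Q ( )] [S [Q { }]]] )] [S [Q ( [S [Q { }]] )] [S [Q { }]]]]

S
Q S
( S ) S
( Q S ) S
( ( ) S ) S
( ( ) Q ) S
( ( ) { } ) S
( ( ) { } ) Q S
( ( ) { } ) ( S ) S
( ( ) { } ) ( Q ) S
( ( ) { } ) ( { } ) S
( ( ) { } ) ( { } ) Q
( ( ) { } ) ( { } ) { }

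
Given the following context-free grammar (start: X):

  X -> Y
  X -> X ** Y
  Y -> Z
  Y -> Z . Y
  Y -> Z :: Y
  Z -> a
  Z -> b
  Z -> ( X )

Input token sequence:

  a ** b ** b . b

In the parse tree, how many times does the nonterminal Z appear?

[X [X [X [Y [Z a]]] ** [Y [Z b]]] ** [Y [Z b] . [Y [Z b]]]]

4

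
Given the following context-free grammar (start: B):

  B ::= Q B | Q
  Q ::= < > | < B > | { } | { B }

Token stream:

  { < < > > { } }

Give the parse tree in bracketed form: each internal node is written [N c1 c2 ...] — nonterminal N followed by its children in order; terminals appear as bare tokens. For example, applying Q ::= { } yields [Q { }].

B
Q
{ B }
{ Q B }
{ < B > B }
{ < Q > B }
{ < < > > B }
{ < < > > Q }
{ < < > > { } }

[B [Q { [B [Q < [B [Q < >]] >] [B [Q { }]]] }]]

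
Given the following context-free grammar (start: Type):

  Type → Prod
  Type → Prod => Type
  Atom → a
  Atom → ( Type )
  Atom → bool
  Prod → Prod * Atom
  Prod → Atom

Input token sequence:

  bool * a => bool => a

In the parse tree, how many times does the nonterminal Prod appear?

[Type [Prod [Prod [Atom bool]] * [Atom a]] => [Type [Prod [Atom bool]] => [Type [Prod [Atom a]]]]]

4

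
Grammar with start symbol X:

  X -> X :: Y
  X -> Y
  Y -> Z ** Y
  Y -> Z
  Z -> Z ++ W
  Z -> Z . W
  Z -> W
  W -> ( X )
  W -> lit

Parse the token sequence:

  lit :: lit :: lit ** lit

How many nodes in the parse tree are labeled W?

[X [X [X [Y [Z [W lit]]]] :: [Y [Z [W lit]]]] :: [Y [Z [W lit]] ** [Y [Z [W lit]]]]]

4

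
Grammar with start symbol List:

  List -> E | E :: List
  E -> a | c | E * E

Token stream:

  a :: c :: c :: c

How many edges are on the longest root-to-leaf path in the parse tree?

5

[List [E a] :: [List [E c] :: [List [E c] :: [List [E c]]]]]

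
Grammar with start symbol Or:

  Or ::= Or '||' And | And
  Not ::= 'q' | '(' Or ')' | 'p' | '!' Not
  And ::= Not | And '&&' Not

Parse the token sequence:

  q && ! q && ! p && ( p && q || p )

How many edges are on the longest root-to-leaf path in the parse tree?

8

[Or [And [And [And [And [Not q]] && [Not ! [Not q]]] && [Not ! [Not p]]] && [Not ( [Or [Or [And [And [Not p]] && [Not q]]] || [And [Not p]]] )]]]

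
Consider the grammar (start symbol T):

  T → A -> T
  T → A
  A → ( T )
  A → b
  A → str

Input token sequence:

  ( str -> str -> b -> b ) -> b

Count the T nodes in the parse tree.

[T [A ( [T [A str] -> [T [A str] -> [T [A b] -> [T [A b]]]]] )] -> [T [A b]]]

6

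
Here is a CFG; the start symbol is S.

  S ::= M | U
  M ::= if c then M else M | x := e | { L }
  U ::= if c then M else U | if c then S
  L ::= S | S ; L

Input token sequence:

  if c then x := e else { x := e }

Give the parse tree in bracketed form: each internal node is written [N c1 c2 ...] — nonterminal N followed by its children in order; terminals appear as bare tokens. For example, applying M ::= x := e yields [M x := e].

[S [M if c then [M x := e] else [M { [L [S [M x := e]]] }]]]

S
M
if c then M else M
if c then x := e else M
if c then x := e else { L }
if c then x := e else { S }
if c then x := e else { M }
if c then x := e else { x := e }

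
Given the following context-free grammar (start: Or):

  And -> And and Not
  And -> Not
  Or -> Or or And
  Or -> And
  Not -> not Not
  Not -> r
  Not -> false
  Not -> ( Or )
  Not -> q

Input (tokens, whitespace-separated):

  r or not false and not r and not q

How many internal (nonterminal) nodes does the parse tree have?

[Or [Or [And [Not r]]] or [And [And [And [Not not [Not false]]] and [Not not [Not r]]] and [Not not [Not q]]]]

13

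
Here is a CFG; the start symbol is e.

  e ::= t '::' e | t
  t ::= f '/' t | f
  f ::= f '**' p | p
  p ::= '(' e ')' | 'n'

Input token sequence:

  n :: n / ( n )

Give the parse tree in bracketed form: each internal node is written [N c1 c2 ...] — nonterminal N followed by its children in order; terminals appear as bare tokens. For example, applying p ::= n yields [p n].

[e [t [f [p n]]] :: [e [t [f [p n]] / [t [f [p ( [e [t [f [p n]]]] )]]]]]]

e
t :: e
f :: e
p :: e
n :: e
n :: t
n :: f / t
n :: p / t
n :: n / t
n :: n / f
n :: n / p
n :: n / ( e )
n :: n / ( t )
n :: n / ( f )
n :: n / ( p )
n :: n / ( n )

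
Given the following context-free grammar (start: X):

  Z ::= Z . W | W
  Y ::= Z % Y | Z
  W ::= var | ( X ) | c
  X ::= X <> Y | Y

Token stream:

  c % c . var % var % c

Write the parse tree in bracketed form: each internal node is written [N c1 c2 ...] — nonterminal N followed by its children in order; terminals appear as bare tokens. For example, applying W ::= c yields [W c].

X
Y
Z % Y
W % Y
c % Y
c % Z % Y
c % Z . W % Y
c % W . W % Y
c % c . W % Y
c % c . var % Y
c % c . var % Z % Y
c % c . var % W % Y
c % c . var % var % Y
c % c . var % var % Z
c % c . var % var % W
c % c . var % var % c

[X [Y [Z [W c]] % [Y [Z [Z [W c]] . [W var]] % [Y [Z [W var]] % [Y [Z [W c]]]]]]]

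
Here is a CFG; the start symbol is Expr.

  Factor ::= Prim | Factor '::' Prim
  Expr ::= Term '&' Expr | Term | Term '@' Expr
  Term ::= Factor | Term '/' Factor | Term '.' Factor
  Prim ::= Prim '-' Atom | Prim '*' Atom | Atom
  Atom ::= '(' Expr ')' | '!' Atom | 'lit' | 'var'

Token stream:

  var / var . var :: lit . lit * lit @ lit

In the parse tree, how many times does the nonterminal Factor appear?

6

[Expr [Term [Term [Term [Term [Factor [Prim [Atom var]]]] / [Factor [Prim [Atom var]]]] . [Factor [Factor [Prim [Atom var]]] :: [Prim [Atom lit]]]] . [Factor [Prim [Prim [Atom lit]] * [Atom lit]]]] @ [Expr [Term [Factor [Prim [Atom lit]]]]]]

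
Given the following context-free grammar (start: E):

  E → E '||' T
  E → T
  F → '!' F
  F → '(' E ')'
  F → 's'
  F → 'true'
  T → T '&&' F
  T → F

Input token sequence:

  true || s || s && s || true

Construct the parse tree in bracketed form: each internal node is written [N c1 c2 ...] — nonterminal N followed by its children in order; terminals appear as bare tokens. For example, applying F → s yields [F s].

E
E || T
E || T || T
E || T || T || T
T || T || T || T
F || T || T || T
true || T || T || T
true || F || T || T
true || s || T || T
true || s || T && F || T
true || s || F && F || T
true || s || s && F || T
true || s || s && s || T
true || s || s && s || F
true || s || s && s || true

[E [E [E [E [T [F true]]] || [T [F s]]] || [T [T [F s]] && [F s]]] || [T [F true]]]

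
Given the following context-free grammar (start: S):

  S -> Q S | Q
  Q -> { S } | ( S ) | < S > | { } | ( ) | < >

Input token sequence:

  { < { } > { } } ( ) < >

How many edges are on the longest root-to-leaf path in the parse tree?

[S [Q { [S [Q < [S [Q { }]] >] [S [Q { }]]] }] [S [Q ( )] [S [Q < >]]]]

6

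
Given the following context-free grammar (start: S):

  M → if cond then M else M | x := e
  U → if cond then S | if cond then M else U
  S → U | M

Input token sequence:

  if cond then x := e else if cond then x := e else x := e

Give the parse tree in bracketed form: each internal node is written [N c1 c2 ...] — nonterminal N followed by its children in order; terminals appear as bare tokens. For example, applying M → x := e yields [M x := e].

S
M
if cond then M else M
if cond then x := e else M
if cond then x := e else if cond then M else M
if cond then x := e else if cond then x := e else M
if cond then x := e else if cond then x := e else x := e

[S [M if cond then [M x := e] else [M if cond then [M x := e] else [M x := e]]]]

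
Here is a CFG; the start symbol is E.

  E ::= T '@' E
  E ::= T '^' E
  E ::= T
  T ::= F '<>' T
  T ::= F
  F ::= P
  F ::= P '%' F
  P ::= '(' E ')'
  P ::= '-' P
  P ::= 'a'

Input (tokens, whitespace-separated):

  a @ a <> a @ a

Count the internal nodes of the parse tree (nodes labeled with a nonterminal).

[E [T [F [P a]]] @ [E [T [F [P a]] <> [T [F [P a]]]] @ [E [T [F [P a]]]]]]

15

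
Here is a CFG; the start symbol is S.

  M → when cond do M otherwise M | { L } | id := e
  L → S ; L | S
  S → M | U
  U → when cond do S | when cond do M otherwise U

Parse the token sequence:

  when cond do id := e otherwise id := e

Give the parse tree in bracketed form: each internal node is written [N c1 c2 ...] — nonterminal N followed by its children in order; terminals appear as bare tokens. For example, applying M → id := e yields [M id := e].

[S [M when cond do [M id := e] otherwise [M id := e]]]

S
M
when cond do M otherwise M
when cond do id := e otherwise M
when cond do id := e otherwise id := e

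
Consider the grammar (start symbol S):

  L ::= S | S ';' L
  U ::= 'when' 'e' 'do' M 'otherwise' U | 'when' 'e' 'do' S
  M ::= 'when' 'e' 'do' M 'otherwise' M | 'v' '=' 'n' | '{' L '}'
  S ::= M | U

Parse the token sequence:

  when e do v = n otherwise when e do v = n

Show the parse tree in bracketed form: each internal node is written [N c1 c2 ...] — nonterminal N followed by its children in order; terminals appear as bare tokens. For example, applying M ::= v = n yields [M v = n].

S
U
when e do M otherwise U
when e do v = n otherwise U
when e do v = n otherwise when e do S
when e do v = n otherwise when e do M
when e do v = n otherwise when e do v = n

[S [U when e do [M v = n] otherwise [U when e do [S [M v = n]]]]]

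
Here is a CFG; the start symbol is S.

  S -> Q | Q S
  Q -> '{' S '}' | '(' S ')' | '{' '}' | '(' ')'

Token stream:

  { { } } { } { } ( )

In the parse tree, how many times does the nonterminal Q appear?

[S [Q { [S [Q { }]] }] [S [Q { }] [S [Q { }] [S [Q ( )]]]]]

5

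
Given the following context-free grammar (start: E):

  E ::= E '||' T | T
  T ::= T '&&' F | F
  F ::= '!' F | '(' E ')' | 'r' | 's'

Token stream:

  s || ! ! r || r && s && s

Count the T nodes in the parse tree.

5

[E [E [E [T [F s]]] || [T [F ! [F ! [F r]]]]] || [T [T [T [F r]] && [F s]] && [F s]]]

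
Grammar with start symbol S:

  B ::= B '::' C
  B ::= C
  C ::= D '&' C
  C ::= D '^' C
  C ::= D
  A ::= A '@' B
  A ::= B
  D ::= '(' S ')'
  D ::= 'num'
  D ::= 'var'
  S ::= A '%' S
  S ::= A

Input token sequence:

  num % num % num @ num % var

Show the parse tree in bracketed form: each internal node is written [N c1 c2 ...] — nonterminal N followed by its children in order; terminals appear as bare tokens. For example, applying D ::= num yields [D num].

[S [A [B [C [D num]]]] % [S [A [B [C [D num]]]] % [S [A [A [B [C [D num]]]] @ [B [C [D num]]]] % [S [A [B [C [D var]]]]]]]]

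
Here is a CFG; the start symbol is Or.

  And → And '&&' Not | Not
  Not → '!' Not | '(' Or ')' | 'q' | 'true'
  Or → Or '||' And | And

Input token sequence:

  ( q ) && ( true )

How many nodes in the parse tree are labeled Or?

[Or [And [And [Not ( [Or [And [Not q]]] )]] && [Not ( [Or [And [Not true]]] )]]]

3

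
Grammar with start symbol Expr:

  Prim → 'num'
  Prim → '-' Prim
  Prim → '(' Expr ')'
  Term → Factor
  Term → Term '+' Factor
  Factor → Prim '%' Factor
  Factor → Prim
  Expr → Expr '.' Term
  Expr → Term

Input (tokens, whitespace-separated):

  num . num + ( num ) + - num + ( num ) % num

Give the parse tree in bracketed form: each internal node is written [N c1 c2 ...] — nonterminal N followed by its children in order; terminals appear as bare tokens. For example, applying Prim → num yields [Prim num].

[Expr [Expr [Term [Factor [Prim num]]]] . [Term [Term [Term [Term [Factor [Prim num]]] + [Factor [Prim ( [Expr [Term [Factor [Prim num]]]] )]]] + [Factor [Prim - [Prim num]]]] + [Factor [Prim ( [Expr [Term [Factor [Prim num]]]] )] % [Factor [Prim num]]]]]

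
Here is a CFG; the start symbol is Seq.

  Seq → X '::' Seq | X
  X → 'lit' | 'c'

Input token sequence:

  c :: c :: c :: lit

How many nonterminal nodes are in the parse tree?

[Seq [X c] :: [Seq [X c] :: [Seq [X c] :: [Seq [X lit]]]]]

8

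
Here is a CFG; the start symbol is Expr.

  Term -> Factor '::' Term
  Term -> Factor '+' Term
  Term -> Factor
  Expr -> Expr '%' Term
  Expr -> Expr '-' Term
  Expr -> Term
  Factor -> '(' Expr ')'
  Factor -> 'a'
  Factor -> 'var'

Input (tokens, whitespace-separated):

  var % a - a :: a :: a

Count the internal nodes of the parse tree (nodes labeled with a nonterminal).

13

[Expr [Expr [Expr [Term [Factor var]]] % [Term [Factor a]]] - [Term [Factor a] :: [Term [Factor a] :: [Term [Factor a]]]]]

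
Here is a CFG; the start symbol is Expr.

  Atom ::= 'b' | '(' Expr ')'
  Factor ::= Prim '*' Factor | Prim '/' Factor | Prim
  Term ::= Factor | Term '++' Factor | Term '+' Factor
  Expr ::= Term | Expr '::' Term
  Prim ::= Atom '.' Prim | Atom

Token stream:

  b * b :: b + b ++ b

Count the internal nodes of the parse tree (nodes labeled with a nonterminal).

[Expr [Expr [Term [Factor [Prim [Atom b]] * [Factor [Prim [Atom b]]]]]] :: [Term [Term [Term [Factor [Prim [Atom b]]]] + [Factor [Prim [Atom b]]]] ++ [Factor [Prim [Atom b]]]]]

21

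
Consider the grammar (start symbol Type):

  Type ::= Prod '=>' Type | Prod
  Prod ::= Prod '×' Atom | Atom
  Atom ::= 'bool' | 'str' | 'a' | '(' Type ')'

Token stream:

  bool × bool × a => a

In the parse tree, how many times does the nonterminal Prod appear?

[Type [Prod [Prod [Prod [Atom bool]] × [Atom bool]] × [Atom a]] => [Type [Prod [Atom a]]]]

4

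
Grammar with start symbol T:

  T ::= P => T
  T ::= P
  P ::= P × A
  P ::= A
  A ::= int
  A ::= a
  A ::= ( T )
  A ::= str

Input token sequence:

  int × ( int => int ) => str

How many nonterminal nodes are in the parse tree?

14

[T [P [P [A int]] × [A ( [T [P [A int]] => [T [P [A int]]]] )]] => [T [P [A str]]]]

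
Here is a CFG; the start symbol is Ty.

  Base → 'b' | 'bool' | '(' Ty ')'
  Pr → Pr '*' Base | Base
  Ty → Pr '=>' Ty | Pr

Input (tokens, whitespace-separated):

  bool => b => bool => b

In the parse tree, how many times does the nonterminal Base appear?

[Ty [Pr [Base bool]] => [Ty [Pr [Base b]] => [Ty [Pr [Base bool]] => [Ty [Pr [Base b]]]]]]

4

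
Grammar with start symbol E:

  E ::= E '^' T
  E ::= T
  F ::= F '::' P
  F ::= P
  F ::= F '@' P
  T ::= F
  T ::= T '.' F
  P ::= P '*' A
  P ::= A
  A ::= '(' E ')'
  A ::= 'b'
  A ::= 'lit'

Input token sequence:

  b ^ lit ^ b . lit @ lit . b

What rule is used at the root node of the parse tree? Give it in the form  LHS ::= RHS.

E ::= E '^' T

[E [E [E [T [F [P [A b]]]]] ^ [T [F [P [A lit]]]]] ^ [T [T [T [F [P [A b]]]] . [F [F [P [A lit]]] @ [P [A lit]]]] . [F [P [A b]]]]]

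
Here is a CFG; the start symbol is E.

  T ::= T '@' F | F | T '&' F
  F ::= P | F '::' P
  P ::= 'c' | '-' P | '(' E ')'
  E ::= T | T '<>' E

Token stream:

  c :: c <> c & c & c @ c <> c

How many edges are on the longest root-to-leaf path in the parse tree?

[E [T [F [F [P c]] :: [P c]]] <> [E [T [T [T [T [F [P c]]] & [F [P c]]] & [F [P c]]] @ [F [P c]]] <> [E [T [F [P c]]]]]]

8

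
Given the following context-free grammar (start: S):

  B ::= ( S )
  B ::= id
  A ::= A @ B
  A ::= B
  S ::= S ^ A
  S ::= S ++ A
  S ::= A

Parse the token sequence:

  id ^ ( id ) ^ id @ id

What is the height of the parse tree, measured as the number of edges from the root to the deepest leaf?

[S [S [S [A [B id]]] ^ [A [B ( [S [A [B id]]] )]]] ^ [A [A [B id]] @ [B id]]]

7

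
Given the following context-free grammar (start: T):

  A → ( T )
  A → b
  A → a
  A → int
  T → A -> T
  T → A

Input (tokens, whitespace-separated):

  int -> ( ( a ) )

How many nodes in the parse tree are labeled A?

4

[T [A int] -> [T [A ( [T [A ( [T [A a]] )]] )]]]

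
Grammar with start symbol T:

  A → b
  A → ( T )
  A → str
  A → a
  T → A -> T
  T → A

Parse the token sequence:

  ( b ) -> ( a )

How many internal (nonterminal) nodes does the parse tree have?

[T [A ( [T [A b]] )] -> [T [A ( [T [A a]] )]]]

8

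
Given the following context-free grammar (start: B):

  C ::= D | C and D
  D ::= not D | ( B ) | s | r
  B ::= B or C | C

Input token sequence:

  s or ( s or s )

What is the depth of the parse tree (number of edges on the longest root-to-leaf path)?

[B [B [C [D s]]] or [C [D ( [B [B [C [D s]]] or [C [D s]]] )]]]

7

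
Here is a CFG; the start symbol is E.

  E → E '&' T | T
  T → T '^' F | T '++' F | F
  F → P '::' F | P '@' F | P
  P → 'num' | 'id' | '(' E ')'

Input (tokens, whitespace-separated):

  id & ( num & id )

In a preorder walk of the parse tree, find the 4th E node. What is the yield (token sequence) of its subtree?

num

[E [E [T [F [P id]]]] & [T [F [P ( [E [E [T [F [P num]]]] & [T [F [P id]]]] )]]]]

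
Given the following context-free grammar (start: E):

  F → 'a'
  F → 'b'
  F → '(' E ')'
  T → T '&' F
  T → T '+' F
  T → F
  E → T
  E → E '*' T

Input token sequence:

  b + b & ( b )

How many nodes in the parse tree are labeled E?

2

[E [T [T [T [F b]] + [F b]] & [F ( [E [T [F b]]] )]]]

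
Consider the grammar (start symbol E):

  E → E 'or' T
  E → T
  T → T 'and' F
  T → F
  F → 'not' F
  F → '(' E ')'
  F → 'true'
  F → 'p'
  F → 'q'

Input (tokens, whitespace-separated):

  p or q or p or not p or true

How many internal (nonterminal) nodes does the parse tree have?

[E [E [E [E [E [T [F p]]] or [T [F q]]] or [T [F p]]] or [T [F not [F p]]]] or [T [F true]]]

16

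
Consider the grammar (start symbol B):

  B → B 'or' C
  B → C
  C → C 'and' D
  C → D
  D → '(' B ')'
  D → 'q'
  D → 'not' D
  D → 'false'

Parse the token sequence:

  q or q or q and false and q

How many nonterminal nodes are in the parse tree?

[B [B [B [C [D q]]] or [C [D q]]] or [C [C [C [D q]] and [D false]] and [D q]]]

13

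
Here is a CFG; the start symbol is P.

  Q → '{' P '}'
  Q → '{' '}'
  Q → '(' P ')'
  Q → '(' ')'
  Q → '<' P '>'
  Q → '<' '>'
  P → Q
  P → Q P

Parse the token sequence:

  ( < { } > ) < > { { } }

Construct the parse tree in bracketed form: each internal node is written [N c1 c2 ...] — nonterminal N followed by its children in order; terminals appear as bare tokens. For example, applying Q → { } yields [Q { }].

[P [Q ( [P [Q < [P [Q { }]] >]] )] [P [Q < >] [P [Q { [P [Q { }]] }]]]]

P
Q P
( P ) P
( Q ) P
( < P > ) P
( < Q > ) P
( < { } > ) P
( < { } > ) Q P
( < { } > ) < > P
( < { } > ) < > Q
( < { } > ) < > { P }
( < { } > ) < > { Q }
( < { } > ) < > { { } }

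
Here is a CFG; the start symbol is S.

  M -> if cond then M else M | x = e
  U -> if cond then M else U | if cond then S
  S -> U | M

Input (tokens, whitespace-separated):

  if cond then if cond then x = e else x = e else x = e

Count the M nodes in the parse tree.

[S [M if cond then [M if cond then [M x = e] else [M x = e]] else [M x = e]]]

5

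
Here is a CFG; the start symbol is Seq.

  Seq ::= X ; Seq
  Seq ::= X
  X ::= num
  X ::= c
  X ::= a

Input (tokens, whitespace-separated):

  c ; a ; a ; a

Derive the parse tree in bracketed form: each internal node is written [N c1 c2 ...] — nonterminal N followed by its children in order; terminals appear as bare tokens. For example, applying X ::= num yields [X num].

[Seq [X c] ; [Seq [X a] ; [Seq [X a] ; [Seq [X a]]]]]

Seq
X ; Seq
c ; Seq
c ; X ; Seq
c ; a ; Seq
c ; a ; X ; Seq
c ; a ; a ; Seq
c ; a ; a ; X
c ; a ; a ; a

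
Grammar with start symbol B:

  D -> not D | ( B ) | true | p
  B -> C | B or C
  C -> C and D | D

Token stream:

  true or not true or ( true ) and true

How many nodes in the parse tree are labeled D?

[B [B [B [C [D true]]] or [C [D not [D true]]]] or [C [C [D ( [B [C [D true]]] )]] and [D true]]]

6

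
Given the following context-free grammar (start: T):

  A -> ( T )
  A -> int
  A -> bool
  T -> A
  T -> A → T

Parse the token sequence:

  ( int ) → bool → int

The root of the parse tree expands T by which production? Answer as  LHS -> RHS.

T -> A → T

[T [A ( [T [A int]] )] → [T [A bool] → [T [A int]]]]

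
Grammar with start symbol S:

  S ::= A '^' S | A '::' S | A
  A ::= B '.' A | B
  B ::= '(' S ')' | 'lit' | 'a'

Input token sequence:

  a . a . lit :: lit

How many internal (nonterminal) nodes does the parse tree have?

[S [A [B a] . [A [B a] . [A [B lit]]]] :: [S [A [B lit]]]]

10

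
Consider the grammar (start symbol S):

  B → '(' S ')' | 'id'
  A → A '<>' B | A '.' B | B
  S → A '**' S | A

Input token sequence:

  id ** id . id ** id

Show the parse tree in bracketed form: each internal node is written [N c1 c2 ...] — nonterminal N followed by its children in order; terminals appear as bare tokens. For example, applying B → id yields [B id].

S
A ** S
B ** S
id ** S
id ** A ** S
id ** A . B ** S
id ** B . B ** S
id ** id . B ** S
id ** id . id ** S
id ** id . id ** A
id ** id . id ** B
id ** id . id ** id

[S [A [B id]] ** [S [A [A [B id]] . [B id]] ** [S [A [B id]]]]]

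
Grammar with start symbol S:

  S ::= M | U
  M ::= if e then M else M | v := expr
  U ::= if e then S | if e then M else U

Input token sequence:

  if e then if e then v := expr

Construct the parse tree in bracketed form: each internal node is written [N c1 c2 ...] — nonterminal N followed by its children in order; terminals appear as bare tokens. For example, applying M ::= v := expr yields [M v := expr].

S
U
if e then S
if e then U
if e then if e then S
if e then if e then M
if e then if e then v := expr

[S [U if e then [S [U if e then [S [M v := expr]]]]]]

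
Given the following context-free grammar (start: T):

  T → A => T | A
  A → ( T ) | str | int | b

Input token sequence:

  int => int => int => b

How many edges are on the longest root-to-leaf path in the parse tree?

5

[T [A int] => [T [A int] => [T [A int] => [T [A b]]]]]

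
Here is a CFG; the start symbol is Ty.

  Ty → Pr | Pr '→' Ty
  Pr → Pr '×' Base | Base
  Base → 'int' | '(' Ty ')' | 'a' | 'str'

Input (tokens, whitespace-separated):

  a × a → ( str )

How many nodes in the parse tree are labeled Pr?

[Ty [Pr [Pr [Base a]] × [Base a]] → [Ty [Pr [Base ( [Ty [Pr [Base str]]] )]]]]

4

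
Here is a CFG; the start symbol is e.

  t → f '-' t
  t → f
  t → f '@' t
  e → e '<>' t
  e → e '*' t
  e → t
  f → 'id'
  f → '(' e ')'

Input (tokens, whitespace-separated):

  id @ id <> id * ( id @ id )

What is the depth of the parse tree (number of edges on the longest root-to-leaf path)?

7

[e [e [e [t [f id] @ [t [f id]]]] <> [t [f id]]] * [t [f ( [e [t [f id] @ [t [f id]]]] )]]]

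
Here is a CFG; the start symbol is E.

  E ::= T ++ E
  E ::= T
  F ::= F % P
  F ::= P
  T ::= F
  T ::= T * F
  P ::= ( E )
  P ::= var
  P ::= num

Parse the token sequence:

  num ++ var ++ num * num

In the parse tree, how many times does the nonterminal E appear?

[E [T [F [P num]]] ++ [E [T [F [P var]]] ++ [E [T [T [F [P num]]] * [F [P num]]]]]]

3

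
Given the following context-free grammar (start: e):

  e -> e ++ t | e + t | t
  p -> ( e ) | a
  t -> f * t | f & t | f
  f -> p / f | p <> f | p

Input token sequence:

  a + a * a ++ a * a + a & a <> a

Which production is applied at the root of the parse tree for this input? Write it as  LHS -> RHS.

e -> e + t

[e [e [e [e [t [f [p a]]]] + [t [f [p a]] * [t [f [p a]]]]] ++ [t [f [p a]] * [t [f [p a]]]]] + [t [f [p a]] & [t [f [p a] <> [f [p a]]]]]]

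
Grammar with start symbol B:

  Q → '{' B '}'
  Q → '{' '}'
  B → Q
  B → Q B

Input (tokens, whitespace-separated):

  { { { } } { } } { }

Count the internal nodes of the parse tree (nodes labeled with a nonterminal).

[B [Q { [B [Q { [B [Q { }]] }] [B [Q { }]]] }] [B [Q { }]]]

10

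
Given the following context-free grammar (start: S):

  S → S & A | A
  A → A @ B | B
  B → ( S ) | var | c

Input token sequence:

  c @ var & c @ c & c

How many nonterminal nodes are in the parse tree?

[S [S [S [A [A [B c]] @ [B var]]] & [A [A [B c]] @ [B c]]] & [A [B c]]]

13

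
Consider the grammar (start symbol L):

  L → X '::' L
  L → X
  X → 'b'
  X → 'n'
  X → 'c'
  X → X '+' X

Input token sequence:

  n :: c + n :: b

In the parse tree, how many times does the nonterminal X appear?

[L [X n] :: [L [X [X c] + [X n]] :: [L [X b]]]]

5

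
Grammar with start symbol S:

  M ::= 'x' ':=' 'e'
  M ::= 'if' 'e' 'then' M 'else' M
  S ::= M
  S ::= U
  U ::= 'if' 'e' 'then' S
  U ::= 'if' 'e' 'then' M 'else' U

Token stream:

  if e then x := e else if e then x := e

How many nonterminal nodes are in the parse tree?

6

[S [U if e then [M x := e] else [U if e then [S [M x := e]]]]]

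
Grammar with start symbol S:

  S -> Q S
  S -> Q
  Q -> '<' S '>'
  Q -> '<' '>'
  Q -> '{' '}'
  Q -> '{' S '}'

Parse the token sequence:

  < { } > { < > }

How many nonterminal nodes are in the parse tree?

8

[S [Q < [S [Q { }]] >] [S [Q { [S [Q < >]] }]]]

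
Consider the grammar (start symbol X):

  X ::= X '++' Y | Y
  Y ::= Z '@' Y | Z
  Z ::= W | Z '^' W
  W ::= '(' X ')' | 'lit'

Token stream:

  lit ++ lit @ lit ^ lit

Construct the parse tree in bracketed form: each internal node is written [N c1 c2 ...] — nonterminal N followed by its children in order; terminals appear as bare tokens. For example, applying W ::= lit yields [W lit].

X
X ++ Y
Y ++ Y
Z ++ Y
W ++ Y
lit ++ Y
lit ++ Z @ Y
lit ++ W @ Y
lit ++ lit @ Y
lit ++ lit @ Z
lit ++ lit @ Z ^ W
lit ++ lit @ W ^ W
lit ++ lit @ lit ^ W
lit ++ lit @ lit ^ lit

[X [X [Y [Z [W lit]]]] ++ [Y [Z [W lit]] @ [Y [Z [Z [W lit]] ^ [W lit]]]]]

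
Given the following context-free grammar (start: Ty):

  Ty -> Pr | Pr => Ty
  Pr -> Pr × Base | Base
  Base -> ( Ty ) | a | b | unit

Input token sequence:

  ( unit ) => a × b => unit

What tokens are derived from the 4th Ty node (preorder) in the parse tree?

[Ty [Pr [Base ( [Ty [Pr [Base unit]]] )]] => [Ty [Pr [Pr [Base a]] × [Base b]] => [Ty [Pr [Base unit]]]]]

unit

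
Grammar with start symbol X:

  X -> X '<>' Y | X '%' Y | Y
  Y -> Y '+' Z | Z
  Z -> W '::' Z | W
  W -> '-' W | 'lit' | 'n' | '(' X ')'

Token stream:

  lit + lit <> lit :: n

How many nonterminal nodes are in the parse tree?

13

[X [X [Y [Y [Z [W lit]]] + [Z [W lit]]]] <> [Y [Z [W lit] :: [Z [W n]]]]]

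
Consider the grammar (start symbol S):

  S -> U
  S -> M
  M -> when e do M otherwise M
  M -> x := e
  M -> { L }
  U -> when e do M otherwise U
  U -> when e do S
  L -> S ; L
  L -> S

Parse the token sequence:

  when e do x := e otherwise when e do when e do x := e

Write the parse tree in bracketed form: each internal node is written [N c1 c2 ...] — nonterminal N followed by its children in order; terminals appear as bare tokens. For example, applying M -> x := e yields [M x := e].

[S [U when e do [M x := e] otherwise [U when e do [S [U when e do [S [M x := e]]]]]]]

S
U
when e do M otherwise U
when e do x := e otherwise U
when e do x := e otherwise when e do S
when e do x := e otherwise when e do U
when e do x := e otherwise when e do when e do S
when e do x := e otherwise when e do when e do M
when e do x := e otherwise when e do when e do x := e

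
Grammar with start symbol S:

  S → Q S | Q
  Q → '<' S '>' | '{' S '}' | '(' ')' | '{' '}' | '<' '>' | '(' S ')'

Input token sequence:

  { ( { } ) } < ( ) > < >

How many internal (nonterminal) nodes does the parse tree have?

12

[S [Q { [S [Q ( [S [Q { }]] )]] }] [S [Q < [S [Q ( )]] >] [S [Q < >]]]]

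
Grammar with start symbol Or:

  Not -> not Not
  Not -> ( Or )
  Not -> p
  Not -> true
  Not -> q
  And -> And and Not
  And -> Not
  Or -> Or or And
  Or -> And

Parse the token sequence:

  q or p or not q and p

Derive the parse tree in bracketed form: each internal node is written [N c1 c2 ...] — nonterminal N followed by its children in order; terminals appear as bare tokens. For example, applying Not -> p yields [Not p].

Or
Or or And
Or or And or And
And or And or And
Not or And or And
q or And or And
q or Not or And
q or p or And
q or p or And and Not
q or p or Not and Not
q or p or not Not and Not
q or p or not q and Not
q or p or not q and p

[Or [Or [Or [And [Not q]]] or [And [Not p]]] or [And [And [Not not [Not q]]] and [Not p]]]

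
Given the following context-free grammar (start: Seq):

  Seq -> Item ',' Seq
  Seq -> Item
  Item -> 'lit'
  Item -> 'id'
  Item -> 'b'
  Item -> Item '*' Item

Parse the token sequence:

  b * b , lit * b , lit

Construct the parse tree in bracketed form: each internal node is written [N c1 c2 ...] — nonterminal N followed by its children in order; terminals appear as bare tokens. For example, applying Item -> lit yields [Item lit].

[Seq [Item [Item b] * [Item b]] , [Seq [Item [Item lit] * [Item b]] , [Seq [Item lit]]]]

Seq
Item , Seq
Item * Item , Seq
b * Item , Seq
b * b , Seq
b * b , Item , Seq
b * b , Item * Item , Seq
b * b , lit * Item , Seq
b * b , lit * b , Seq
b * b , lit * b , Item
b * b , lit * b , lit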